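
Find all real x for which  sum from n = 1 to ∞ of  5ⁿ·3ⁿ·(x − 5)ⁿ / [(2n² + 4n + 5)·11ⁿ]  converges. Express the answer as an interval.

[64/15, 86/15]

By the ratio test, |a_{n+1}/a_n| = [(2n² + 4n + 5)/(2(n+1)² + 4(n+1) + 5)] · 5·3/11 → 15/11.
The series converges when 15/11 · |x − 5| < 1, giving R = 11/15.
Check x = 86/15: absolute convergence follows by limit comparison with Σ 1/n².
When x = 64/15, the terms are on the order of 1/n², so the series converges absolutely by comparison with the p-series (p = 2 > 1).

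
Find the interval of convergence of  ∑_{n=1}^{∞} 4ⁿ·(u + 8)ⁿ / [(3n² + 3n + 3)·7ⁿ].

[-39/4, -25/4]

The ratio of consecutive coefficients is [(3n² + 3n + 3)/(3(n+1)² + 3(n+1) + 3)] · 4/7 → 4/7.
Thus R = 1/(4/7) = 7/4.
At u = -25/4: the series is dominated by a constant times Σ 1/n², which converges (p = 2 > 1).
Check u = -39/4: absolute convergence follows by limit comparison with Σ 1/n².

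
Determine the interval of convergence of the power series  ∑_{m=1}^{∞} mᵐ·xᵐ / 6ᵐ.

{0}

By the Cauchy root test, |a_m|^(1/m) = m/6 → ∞.
Since the m-th root of |a_m| is unbounded, the series converges only at x = 0; R = 0.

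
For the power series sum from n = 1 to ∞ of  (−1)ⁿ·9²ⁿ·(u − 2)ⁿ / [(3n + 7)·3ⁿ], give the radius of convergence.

Ratio test: |a_{n+1}/a_n| = [(3n + 7)/(3(n+1) + 7)] · 81/3 → 27 as n → ∞.
Thus R = 1/(27) = 1/27.

R = 1/27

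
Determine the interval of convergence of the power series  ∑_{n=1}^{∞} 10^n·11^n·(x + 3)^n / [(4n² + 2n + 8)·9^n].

[-339/110, -321/110]

Apply the ratio test: |a_{n+1}| / |a_n| = [(4n² + 2n + 8)/(4(n+1)² + 2(n+1) + 8)] · 10·11/9, which tends to 110/9 as n → ∞.
Convergence for |x + 3| · 110/9 < 1, i.e. |x + 3| < 9/110. So R = 9/110.
Check x = -321/110: the series is dominated by a constant times Σ 1/n², which converges (p = 2 > 1).
When x = -339/110, absolute convergence follows by limit comparison with Σ 1/n².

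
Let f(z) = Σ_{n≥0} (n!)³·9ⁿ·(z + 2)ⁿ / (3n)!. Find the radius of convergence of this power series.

R = 3

By the ratio test, |a_{n+1}/a_n| = (n+1)³/[(3n+1)·(3n+2)·(3n+3)] · 9 → 1/3.
Convergence for |z + 2| · 1/3 < 1, i.e. |z + 2| < 3. So R = 3.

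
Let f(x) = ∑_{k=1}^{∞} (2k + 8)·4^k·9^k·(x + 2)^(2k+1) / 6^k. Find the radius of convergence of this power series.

The ratio of consecutive coefficients is [(2(k+1) + 8)/(2k + 8)] · 4·9/6 → 6.
Since the exponent of (x + 2) increases by 2 each term, convergence requires |x + 2|² < 1/6, hence R = √6/6.

R = √6/6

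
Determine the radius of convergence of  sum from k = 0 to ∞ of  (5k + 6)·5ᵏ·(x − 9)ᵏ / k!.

The ratio of consecutive coefficients is (5(k+1) + 6)/(5k + 6) · 5 · 1/(k+1) → 0.
Since the limit is 0 < 1 for every x, the series converges on all of ℝ and R = ∞.

R = ∞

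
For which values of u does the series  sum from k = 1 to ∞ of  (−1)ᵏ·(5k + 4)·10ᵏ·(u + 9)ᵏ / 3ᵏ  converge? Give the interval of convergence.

By the ratio test, |a_{k+1}/a_k| = [(5(k+1) + 4)/(5k + 4)] · 10/3 → 10/3.
Convergence for |u + 9| · 10/3 < 1, i.e. |u + 9| < 3/10. So R = 3/10.
Check u = -87/10: the terms do not tend to 0, so the series diverges.
Check u = -93/10: the terms have absolute value of order k, which does not tend to 0, so the series diverges by the divergence test.

(-93/10, -87/10)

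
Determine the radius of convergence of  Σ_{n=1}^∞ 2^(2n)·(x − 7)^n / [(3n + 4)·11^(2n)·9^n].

Ratio test: |a_{n+1}/a_n| = [(3n + 4)/(3(n+1) + 4)] · 4/(121·9) → 4/1089 as n → ∞.
Thus R = 1/(4/1089) = 1089/4.

R = 1089/4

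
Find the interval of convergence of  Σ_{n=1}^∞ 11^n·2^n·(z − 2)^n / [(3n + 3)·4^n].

By the ratio test, |a_{n+1}/a_n| = [(3n + 3)/(3(n+1) + 3)] · 11·2/4 → 11/2.
Hence the series converges for |z − 2| < 1/(11/2) = 2/11, so the radius of convergence is 2/11.
Endpoint z = 24/11: the terms behave like c/n; limit comparison with the harmonic series gives divergence.
When z = 20/11, the terms alternate in sign and decrease monotonically to 0 in absolute value (size ~ c/n), so the alternating series test gives convergence.

[20/11, 24/11)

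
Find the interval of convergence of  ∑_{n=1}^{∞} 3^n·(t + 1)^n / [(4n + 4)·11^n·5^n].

[-58/3, 52/3)

Apply the ratio test: |a_{n+1}| / |a_n| = [(4n + 4)/(4(n+1) + 4)] · 3/(11·5), which tends to 3/55 as n → ∞.
Convergence for |t + 1| · 3/55 < 1, i.e. |t + 1| < 55/3. So R = 55/3.
Endpoint t = 52/3: the terms behave like c/n; limit comparison with the harmonic series gives divergence.
When t = -58/3, convergence follows from the alternating series test (terms decrease monotonically to 0).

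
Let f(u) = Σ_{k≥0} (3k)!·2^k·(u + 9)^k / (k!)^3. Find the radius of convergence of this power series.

R = 1/54

Ratio test: |a_{k+1}/a_k| = (3k+1)·(3k+2)·(3k+3)/(k+1)³ · 2 → 54 as k → ∞.
Hence the series converges for |u + 9| < 1/(54) = 1/54, so the radius of convergence is 1/54.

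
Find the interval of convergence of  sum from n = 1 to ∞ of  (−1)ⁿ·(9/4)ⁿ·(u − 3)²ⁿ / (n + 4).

[7/3, 11/3]

Apply the ratio test: |a_{n+1}| / |a_n| = [(n + 4)/((n+1) + 4)] · 9/4, which tends to 9/4 as n → ∞.
Writing y = (u − 3)², the series in y has radius 4/9, so |u − 3| < √(4/9) = 2/3 and R = 2/3.
At u = 11/3: convergence follows from the alternating series test (terms decrease monotonically to 0).
Check u = 7/3: an alternating series whose terms decrease to 0 in absolute value, so it converges by the Leibniz criterion.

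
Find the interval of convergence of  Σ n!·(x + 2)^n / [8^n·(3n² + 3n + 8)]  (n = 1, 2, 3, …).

Apply the ratio test: |a_{n+1}| / |a_n| = (n+1) · 1/8 · (3n² + 3n + 8)/(3(n+1)² + 3(n+1) + 8), which tends to ∞ as n → ∞.
The terms grow without bound for any (x + 2) ≠ 0, so R = 0 (convergence only at x = -2).

{-2}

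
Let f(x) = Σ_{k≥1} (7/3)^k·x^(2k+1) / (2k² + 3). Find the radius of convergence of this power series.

By the ratio test, |a_{k+1}/a_k| = [(2k² + 3)/(2(k+1)² + 3)] · 7/3 → 7/3.
Since the exponent of x increases by 2 each term, convergence requires |x|² < 3/7, hence R = √21/7.

R = √21/7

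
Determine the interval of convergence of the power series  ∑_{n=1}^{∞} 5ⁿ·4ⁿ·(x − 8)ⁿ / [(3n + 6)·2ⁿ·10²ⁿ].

[-2, 18)

The ratio of consecutive coefficients is [(3n + 6)/(3(n+1) + 6)] · 5·4/(2·100) → 1/10.
Convergence for |x − 8| · 1/10 < 1, i.e. |x − 8| < 10. So R = 10.
At x = 18: the terms behave like c/n; limit comparison with the harmonic series gives divergence.
Check x = -2: convergence follows from the alternating series test (terms decrease monotonically to 0).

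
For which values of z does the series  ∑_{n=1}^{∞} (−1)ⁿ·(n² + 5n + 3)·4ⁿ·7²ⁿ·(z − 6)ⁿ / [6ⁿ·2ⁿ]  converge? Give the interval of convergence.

(291/49, 297/49)

By the ratio test, |a_{n+1}/a_n| = [((n+1)² + 5(n+1) + 3)/(n² + 5n + 3)] · 4·49/(6·2) → 49/3.
Convergence for |z − 6| · 49/3 < 1, i.e. |z − 6| < 3/49. So R = 3/49.
When z = 297/49, the terms have absolute value of order n², which does not tend to 0, so the series diverges by the divergence test.
Check z = 291/49: the terms have absolute value of order n², which does not tend to 0, so the series diverges by the divergence test.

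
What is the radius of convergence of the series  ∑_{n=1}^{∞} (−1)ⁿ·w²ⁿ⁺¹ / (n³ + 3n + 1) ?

The ratio of consecutive coefficients is (n³ + 3n + 1)/((n+1)³ + 3(n+1) + 1) → 1.
Writing y = w², the series in y has radius 1, so |w| < √(1) = 1 and R = 1.

R = 1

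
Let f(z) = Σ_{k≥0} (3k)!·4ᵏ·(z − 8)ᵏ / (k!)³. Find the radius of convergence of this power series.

Apply the ratio test: |a_{k+1}| / |a_k| = (3k+1)·(3k+2)·(3k+3)/(k+1)³ · 4, which tends to 108 as k → ∞.
The series converges when 108 · |z − 8| < 1, giving R = 1/108.

R = 1/108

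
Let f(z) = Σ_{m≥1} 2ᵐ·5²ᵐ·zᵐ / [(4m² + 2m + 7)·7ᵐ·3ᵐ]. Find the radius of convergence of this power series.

R = 21/50

Ratio test: |a_{m+1}/a_m| = [(4m² + 2m + 7)/(4(m+1)² + 2(m+1) + 7)] · 2·25/(7·3) → 50/21 as m → ∞.
Convergence for |z| · 50/21 < 1, i.e. |z| < 21/50. So R = 21/50.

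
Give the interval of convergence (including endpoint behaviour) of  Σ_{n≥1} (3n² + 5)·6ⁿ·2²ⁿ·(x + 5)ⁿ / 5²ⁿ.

By the ratio test, |a_{n+1}/a_n| = [(3(n+1)² + 5)/(3n² + 5)] · 6·4/25 → 24/25.
Hence the series converges for |x + 5| < 1/(24/25) = 25/24, so the radius of convergence is 25/24.
When x = -95/24, the terms have absolute value of order n², which does not tend to 0, so the series diverges by the divergence test.
When x = -145/24, the n-th term does not approach 0; divergence by the term test.

(-145/24, -95/24)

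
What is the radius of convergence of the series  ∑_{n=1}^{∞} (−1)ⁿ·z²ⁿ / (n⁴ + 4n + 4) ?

R = 1

Apply the ratio test: |a_{n+1}| / |a_n| = (n⁴ + 4n + 4)/((n+1)⁴ + 4(n+1) + 4), which tends to 1 as n → ∞.
Successive powers of z differ by 2, so the series converges when |z|² · 1 < 1, i.e. |z| < √(1) = 1. So R = 1.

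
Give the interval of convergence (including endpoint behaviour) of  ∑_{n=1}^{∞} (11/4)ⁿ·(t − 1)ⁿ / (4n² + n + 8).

[7/11, 15/11]

By the ratio test, |a_{n+1}/a_n| = [(4n² + n + 8)/(4(n+1)² + (n+1) + 8)] · 11/4 → 11/4.
Thus R = 1/(11/4) = 4/11.
Check t = 15/11: absolute convergence follows by limit comparison with Σ 1/n².
Endpoint t = 7/11: absolute convergence follows by limit comparison with Σ 1/n².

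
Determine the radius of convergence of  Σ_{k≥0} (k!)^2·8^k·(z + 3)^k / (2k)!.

The ratio of consecutive coefficients is (k+1)²/[(2k+1)·(2k+2)] · 8 → 2.
Convergence for |z + 3| · 2 < 1, i.e. |z + 3| < 1/2. So R = 1/2.

R = 1/2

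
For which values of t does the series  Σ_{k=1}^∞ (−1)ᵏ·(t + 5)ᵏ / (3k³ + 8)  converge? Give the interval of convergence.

Apply the ratio test: |a_{k+1}| / |a_k| = (3k³ + 8)/(3(k+1)³ + 8), which tends to 1 as k → ∞.
Hence R = 1.
Endpoint t = -4: the terms are on the order of 1/k³, so the series converges absolutely by comparison with the p-series (p = 3 > 1).
Check t = -6: absolute convergence follows by limit comparison with Σ 1/k³.

[-6, -4]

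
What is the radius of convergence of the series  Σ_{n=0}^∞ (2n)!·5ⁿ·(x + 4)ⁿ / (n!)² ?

The ratio of consecutive coefficients is (2n+1)·(2n+2)/(n+1)² · 5 → 20.
Convergence for |x + 4| · 20 < 1, i.e. |x + 4| < 1/20. So R = 1/20.

R = 1/20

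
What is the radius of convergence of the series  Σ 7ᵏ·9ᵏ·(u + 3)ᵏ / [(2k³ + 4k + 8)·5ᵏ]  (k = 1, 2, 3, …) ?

The ratio of consecutive coefficients is [(2k³ + 4k + 8)/(2(k+1)³ + 4(k+1) + 8)] · 7·9/5 → 63/5.
Hence the series converges for |u + 3| < 1/(63/5) = 5/63, so the radius of convergence is 5/63.

R = 5/63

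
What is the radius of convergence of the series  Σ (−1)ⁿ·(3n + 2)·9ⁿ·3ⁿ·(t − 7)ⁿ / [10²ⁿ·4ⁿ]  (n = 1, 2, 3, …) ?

R = 400/27

Ratio test: |a_{n+1}/a_n| = [(3(n+1) + 2)/(3n + 2)] · 9·3/(100·4) → 27/400 as n → ∞.
Hence the series converges for |t − 7| < 1/(27/400) = 400/27, so the radius of convergence is 400/27.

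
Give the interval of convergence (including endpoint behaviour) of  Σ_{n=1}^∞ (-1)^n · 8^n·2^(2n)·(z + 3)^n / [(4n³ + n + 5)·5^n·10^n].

[-73/16, -23/16]

Ratio test: |a_{n+1}/a_n| = [(4n³ + n + 5)/(4(n+1)³ + (n+1) + 5)] · 8·4/(5·10) → 16/25 as n → ∞.
Convergence for |z + 3| · 16/25 < 1, i.e. |z + 3| < 25/16. So R = 25/16.
Check z = -23/16: the series is dominated by a constant times Σ 1/n³, which converges (p = 3 > 1).
Endpoint z = -73/16: the series is dominated by a constant times Σ 1/n³, which converges (p = 3 > 1).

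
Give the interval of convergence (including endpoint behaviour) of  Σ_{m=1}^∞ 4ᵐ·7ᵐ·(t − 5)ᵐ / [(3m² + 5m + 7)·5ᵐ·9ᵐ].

By the ratio test, |a_{m+1}/a_m| = [(3m² + 5m + 7)/(3(m+1)² + 5(m+1) + 7)] · 4·7/(5·9) → 28/45.
Hence the series converges for |t − 5| < 1/(28/45) = 45/28, so the radius of convergence is 45/28.
When t = 185/28, the terms are on the order of 1/m², so the series converges absolutely by comparison with the p-series (p = 2 > 1).
Endpoint t = 95/28: absolute convergence follows by limit comparison with Σ 1/m².

[95/28, 185/28]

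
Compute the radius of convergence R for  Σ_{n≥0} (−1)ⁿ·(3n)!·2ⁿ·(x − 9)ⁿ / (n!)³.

The ratio of consecutive coefficients is (3n+1)·(3n+2)·(3n+3)/(n+1)³ · 2 → 54.
Convergence for |x − 9| · 54 < 1, i.e. |x − 9| < 1/54. So R = 1/54.

R = 1/54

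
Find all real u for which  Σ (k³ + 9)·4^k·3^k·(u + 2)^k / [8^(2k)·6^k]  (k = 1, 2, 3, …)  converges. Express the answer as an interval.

By the ratio test, |a_{k+1}/a_k| = [((k+1)³ + 9)/(k³ + 9)] · 4·3/(64·6) → 1/32.
Convergence for |u + 2| · 1/32 < 1, i.e. |u + 2| < 32. So R = 32.
Endpoint u = 30: the k-th term does not approach 0; divergence by the term test.
At u = -34: the terms have absolute value of order k³, which does not tend to 0, so the series diverges by the divergence test.

(-34, 30)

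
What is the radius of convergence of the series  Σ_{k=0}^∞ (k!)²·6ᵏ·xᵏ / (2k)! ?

R = 2/3

Apply the ratio test: |a_{k+1}| / |a_k| = (k+1)²/[(2k+1)·(2k+2)] · 6, which tends to 3/2 as k → ∞.
The series converges when 3/2 · |x| < 1, giving R = 2/3.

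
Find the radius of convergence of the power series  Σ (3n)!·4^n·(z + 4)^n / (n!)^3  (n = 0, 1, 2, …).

Ratio test: |a_{n+1}/a_n| = (3n+1)·(3n+2)·(3n+3)/(n+1)³ · 4 → 108 as n → ∞.
Convergence for |z + 4| · 108 < 1, i.e. |z + 4| < 1/108. So R = 1/108.

R = 1/108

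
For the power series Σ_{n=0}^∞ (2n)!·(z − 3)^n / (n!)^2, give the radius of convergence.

R = 1/4

By the ratio test, |a_{n+1}/a_n| = (2n+1)·(2n+2)/(n+1)² → 4.
Convergence for |z − 3| · 4 < 1, i.e. |z − 3| < 1/4. So R = 1/4.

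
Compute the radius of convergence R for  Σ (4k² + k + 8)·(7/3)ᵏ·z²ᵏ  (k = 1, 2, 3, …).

By the ratio test, |a_{k+1}/a_k| = [(4(k+1)² + (k+1) + 8)/(4k² + k + 8)] · 7/3 → 7/3.
Since the exponent of z increases by 2 each term, convergence requires |z|² < 3/7, hence R = √21/7.

R = √21/7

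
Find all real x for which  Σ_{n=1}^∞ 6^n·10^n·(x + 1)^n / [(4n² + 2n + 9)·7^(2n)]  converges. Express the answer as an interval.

[-109/60, -11/60]

Ratio test: |a_{n+1}/a_n| = [(4n² + 2n + 9)/(4(n+1)² + 2(n+1) + 9)] · 6·10/49 → 60/49 as n → ∞.
Hence the series converges for |x + 1| < 1/(60/49) = 49/60, so the radius of convergence is 49/60.
Endpoint x = -11/60: the series is dominated by a constant times Σ 1/n², which converges (p = 2 > 1).
Check x = -109/60: absolute convergence follows by limit comparison with Σ 1/n².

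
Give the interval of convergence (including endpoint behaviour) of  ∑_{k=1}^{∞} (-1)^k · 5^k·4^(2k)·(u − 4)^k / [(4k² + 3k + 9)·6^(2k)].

[71/20, 89/20]

By the ratio test, |a_{k+1}/a_k| = [(4k² + 3k + 9)/(4(k+1)² + 3(k+1) + 9)] · 5·16/36 → 20/9.
Thus R = 1/(20/9) = 9/20.
When u = 89/20, the terms are on the order of 1/k², so the series converges absolutely by comparison with the p-series (p = 2 > 1).
When u = 71/20, absolute convergence follows by limit comparison with Σ 1/k².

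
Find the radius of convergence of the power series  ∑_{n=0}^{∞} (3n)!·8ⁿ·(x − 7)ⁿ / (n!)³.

R = 1/216

The ratio of consecutive coefficients is (3n+1)·(3n+2)·(3n+3)/(n+1)³ · 8 → 216.
The series converges when 216 · |x − 7| < 1, giving R = 1/216.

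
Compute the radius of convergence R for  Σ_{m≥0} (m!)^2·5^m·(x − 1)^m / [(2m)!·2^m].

By the ratio test, |a_{m+1}/a_m| = (m+1)²/[(2m+1)·(2m+2)] · 5/2 → 5/8.
Thus R = 1/(5/8) = 8/5.

R = 8/5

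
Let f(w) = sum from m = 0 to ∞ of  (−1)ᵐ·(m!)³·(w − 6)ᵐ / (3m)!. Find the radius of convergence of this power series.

R = 27

The ratio of consecutive coefficients is (m+1)³/[(3m+1)·(3m+2)·(3m+3)] → 1/27.
Convergence for |w − 6| · 1/27 < 1, i.e. |w − 6| < 27. So R = 27.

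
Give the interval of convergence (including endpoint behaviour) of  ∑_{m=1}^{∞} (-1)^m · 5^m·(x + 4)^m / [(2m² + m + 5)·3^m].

The ratio of consecutive coefficients is [(2m² + m + 5)/(2(m+1)² + (m+1) + 5)] · 5/3 → 5/3.
Convergence for |x + 4| · 5/3 < 1, i.e. |x + 4| < 3/5. So R = 3/5.
When x = -17/5, the terms are on the order of 1/m², so the series converges absolutely by comparison with the p-series (p = 2 > 1).
Check x = -23/5: the terms are on the order of 1/m², so the series converges absolutely by comparison with the p-series (p = 2 > 1).

[-23/5, -17/5]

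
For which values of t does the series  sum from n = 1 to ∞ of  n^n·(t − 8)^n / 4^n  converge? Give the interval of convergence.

Root test: |a_n|^(1/n) = n/4 → ∞.
The root grows without bound, so R = 0 (convergence only at t = 8).

{8}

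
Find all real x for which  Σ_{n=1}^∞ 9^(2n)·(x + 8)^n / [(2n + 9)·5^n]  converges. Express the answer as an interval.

[-653/81, -643/81)

By the ratio test, |a_{n+1}/a_n| = [(2n + 9)/(2(n+1) + 9)] · 81/5 → 81/5.
Thus R = 1/(81/5) = 5/81.
Check x = -643/81: the terms are asymptotic to a nonzero constant times 1/n, so the series diverges by limit comparison with Σ 1/n.
At x = -653/81: convergence follows from the alternating series test (terms decrease monotonically to 0).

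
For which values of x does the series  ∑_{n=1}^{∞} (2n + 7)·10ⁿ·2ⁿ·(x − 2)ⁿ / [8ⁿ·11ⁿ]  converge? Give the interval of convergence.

Ratio test: |a_{n+1}/a_n| = [(2(n+1) + 7)/(2n + 7)] · 10·2/(8·11) → 5/22 as n → ∞.
Convergence for |x − 2| · 5/22 < 1, i.e. |x − 2| < 22/5. So R = 22/5.
At x = 32/5: the terms have absolute value of order n, which does not tend to 0, so the series diverges by the divergence test.
At x = -12/5: the n-th term does not approach 0; divergence by the term test.

(-12/5, 32/5)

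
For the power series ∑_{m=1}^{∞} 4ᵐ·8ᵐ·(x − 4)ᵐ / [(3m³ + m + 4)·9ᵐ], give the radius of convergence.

By the ratio test, |a_{m+1}/a_m| = [(3m³ + m + 4)/(3(m+1)³ + (m+1) + 4)] · 4·8/9 → 32/9.
Thus R = 1/(32/9) = 9/32.

R = 9/32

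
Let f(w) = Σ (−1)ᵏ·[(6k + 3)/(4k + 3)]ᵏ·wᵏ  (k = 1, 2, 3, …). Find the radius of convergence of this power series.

R = 2/3

Applying the root test, |a_k|^(1/k) = (6k + 3)/(4k + 3) → 3/2.
The series converges when 3/2 · |w| < 1, giving R = 2/3.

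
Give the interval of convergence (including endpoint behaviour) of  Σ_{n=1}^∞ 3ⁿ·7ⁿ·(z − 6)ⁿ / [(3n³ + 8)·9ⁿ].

[39/7, 45/7]

By the ratio test, |a_{n+1}/a_n| = [(3n³ + 8)/(3(n+1)³ + 8)] · 3·7/9 → 7/3.
Convergence for |z − 6| · 7/3 < 1, i.e. |z − 6| < 3/7. So R = 3/7.
At z = 45/7: absolute convergence follows by limit comparison with Σ 1/n³.
Endpoint z = 39/7: the terms are on the order of 1/n³, so the series converges absolutely by comparison with the p-series (p = 3 > 1).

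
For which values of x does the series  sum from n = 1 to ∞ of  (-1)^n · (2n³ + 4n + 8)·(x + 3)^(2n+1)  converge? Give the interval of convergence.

(-4, -2)

Apply the ratio test: |a_{n+1}| / |a_n| = (2(n+1)³ + 4(n+1) + 8)/(2n³ + 4n + 8), which tends to 1 as n → ∞.
Successive powers of (x + 3) differ by 2, so the series converges when |x + 3|² · 1 < 1, i.e. |x + 3| < √(1) = 1. So R = 1.
When x = -2, the terms have absolute value of order n³, which does not tend to 0, so the series diverges by the divergence test.
When x = -4, the terms do not tend to 0, so the series diverges.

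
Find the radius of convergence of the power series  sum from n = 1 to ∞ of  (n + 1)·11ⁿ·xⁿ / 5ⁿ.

By the ratio test, |a_{n+1}/a_n| = [((n+1) + 1)/(n + 1)] · 11/5 → 11/5.
Hence the series converges for |x| < 1/(11/5) = 5/11, so the radius of convergence is 5/11.

R = 5/11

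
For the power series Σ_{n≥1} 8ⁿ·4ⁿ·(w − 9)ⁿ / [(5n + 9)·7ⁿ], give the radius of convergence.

Ratio test: |a_{n+1}/a_n| = [(5n + 9)/(5(n+1) + 9)] · 8·4/7 → 32/7 as n → ∞.
Hence the series converges for |w − 9| < 1/(32/7) = 7/32, so the radius of convergence is 7/32.

R = 7/32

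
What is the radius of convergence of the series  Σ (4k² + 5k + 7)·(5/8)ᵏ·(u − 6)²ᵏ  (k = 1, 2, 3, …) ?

R = 2√10/5

By the ratio test, |a_{k+1}/a_k| = [(4(k+1)² + 5(k+1) + 7)/(4k² + 5k + 7)] · 5/8 → 5/8.
Successive powers of (u − 6) differ by 2, so the series converges when |u − 6|² · 5/8 < 1, i.e. |u − 6| < √(8/5). So R = 2√10/5.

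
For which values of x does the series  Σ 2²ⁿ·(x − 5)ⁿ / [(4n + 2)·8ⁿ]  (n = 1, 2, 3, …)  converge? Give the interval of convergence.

[3, 7)

By the ratio test, |a_{n+1}/a_n| = [(4n + 2)/(4(n+1) + 2)] · 4/8 → 1/2.
Convergence for |x − 5| · 1/2 < 1, i.e. |x − 5| < 2. So R = 2.
When x = 7, comparison with the harmonic series Σ 1/n shows the series diverges.
At x = 3: the terms alternate in sign and decrease monotonically to 0 in absolute value (size ~ c/n), so the alternating series test gives convergence.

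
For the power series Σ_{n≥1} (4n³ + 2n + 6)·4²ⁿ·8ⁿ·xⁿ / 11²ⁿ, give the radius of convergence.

The ratio of consecutive coefficients is [(4(n+1)³ + 2(n+1) + 6)/(4n³ + 2n + 6)] · 16·8/121 → 128/121.
Hence the series converges for |x| < 1/(128/121) = 121/128, so the radius of convergence is 121/128.

R = 121/128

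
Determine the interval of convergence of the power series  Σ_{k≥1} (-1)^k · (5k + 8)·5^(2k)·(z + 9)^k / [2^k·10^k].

By the ratio test, |a_{k+1}/a_k| = [(5(k+1) + 8)/(5k + 8)] · 25/(2·10) → 5/4.
Thus R = 1/(5/4) = 4/5.
Check z = -41/5: the terms have absolute value of order k, which does not tend to 0, so the series diverges by the divergence test.
At z = -49/5: the terms have absolute value of order k, which does not tend to 0, so the series diverges by the divergence test.

(-49/5, -41/5)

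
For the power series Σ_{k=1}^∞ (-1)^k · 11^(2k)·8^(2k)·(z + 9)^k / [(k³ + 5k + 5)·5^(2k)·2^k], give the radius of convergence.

R = 25/3872

Apply the ratio test: |a_{k+1}| / |a_k| = [(k³ + 5k + 5)/((k+1)³ + 5(k+1) + 5)] · 121·64/(25·2), which tends to 3872/25 as k → ∞.
Convergence for |z + 9| · 3872/25 < 1, i.e. |z + 9| < 25/3872. So R = 25/3872.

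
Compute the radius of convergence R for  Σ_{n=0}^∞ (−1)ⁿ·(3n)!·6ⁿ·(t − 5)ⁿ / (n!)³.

By the ratio test, |a_{n+1}/a_n| = (3n+1)·(3n+2)·(3n+3)/(n+1)³ · 6 → 162.
Convergence for |t − 5| · 162 < 1, i.e. |t − 5| < 1/162. So R = 1/162.

R = 1/162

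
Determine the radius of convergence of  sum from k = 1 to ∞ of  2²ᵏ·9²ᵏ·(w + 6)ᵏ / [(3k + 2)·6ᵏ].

By the ratio test, |a_{k+1}/a_k| = [(3k + 2)/(3(k+1) + 2)] · 4·81/6 → 54.
Thus R = 1/(54) = 1/54.

R = 1/54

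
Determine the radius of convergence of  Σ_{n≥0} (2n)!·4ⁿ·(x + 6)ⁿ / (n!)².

By the ratio test, |a_{n+1}/a_n| = (2n+1)·(2n+2)/(n+1)² · 4 → 16.
The series converges when 16 · |x + 6| < 1, giving R = 1/16.

R = 1/16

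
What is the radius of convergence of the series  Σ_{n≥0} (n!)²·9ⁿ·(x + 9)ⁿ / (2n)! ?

By the ratio test, |a_{n+1}/a_n| = (n+1)²/[(2n+1)·(2n+2)] · 9 → 9/4.
The series converges when 9/4 · |x + 9| < 1, giving R = 4/9.

R = 4/9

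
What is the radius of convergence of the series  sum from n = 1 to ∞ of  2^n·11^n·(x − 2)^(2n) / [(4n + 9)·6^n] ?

R = √33/11

By the ratio test, |a_{n+1}/a_n| = [(4n + 9)/(4(n+1) + 9)] · 2·11/6 → 11/3.
Writing y = (x − 2)², the series in y has radius 3/11, so |x − 2| < √(3/11) and R = √33/11.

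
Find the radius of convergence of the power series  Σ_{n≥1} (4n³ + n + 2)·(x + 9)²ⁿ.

Apply the ratio test: |a_{n+1}| / |a_n| = (4(n+1)³ + (n+1) + 2)/(4n³ + n + 2), which tends to 1 as n → ∞.
Successive powers of (x + 9) differ by 2, so the series converges when |x + 9|² · 1 < 1, i.e. |x + 9| < √(1) = 1. So R = 1.

R = 1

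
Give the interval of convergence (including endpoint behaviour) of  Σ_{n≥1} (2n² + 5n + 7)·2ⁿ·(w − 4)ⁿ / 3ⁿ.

Ratio test: |a_{n+1}/a_n| = [(2(n+1)² + 5(n+1) + 7)/(2n² + 5n + 7)] · 2/3 → 2/3 as n → ∞.
Thus R = 1/(2/3) = 3/2.
Check w = 11/2: the terms do not tend to 0, so the series diverges.
When w = 5/2, the terms have absolute value of order n², which does not tend to 0, so the series diverges by the divergence test.

(5/2, 11/2)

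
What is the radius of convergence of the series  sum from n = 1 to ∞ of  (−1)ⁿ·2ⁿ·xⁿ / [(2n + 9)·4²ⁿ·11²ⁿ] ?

R = 968

By the ratio test, |a_{n+1}/a_n| = [(2n + 9)/(2(n+1) + 9)] · 2/(16·121) → 1/968.
Convergence for |x| · 1/968 < 1, i.e. |x| < 968. So R = 968.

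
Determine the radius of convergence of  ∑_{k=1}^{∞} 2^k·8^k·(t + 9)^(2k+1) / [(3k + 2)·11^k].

Apply the ratio test: |a_{k+1}| / |a_k| = [(3k + 2)/(3(k+1) + 2)] · 2·8/11, which tends to 16/11 as k → ∞.
Successive powers of (t + 9) differ by 2, so the series converges when |t + 9|² · 16/11 < 1, i.e. |t + 9| < √(11/16). So R = √11/4.

R = √11/4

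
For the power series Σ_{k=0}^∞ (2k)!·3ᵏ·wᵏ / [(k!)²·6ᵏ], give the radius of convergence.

Apply the ratio test: |a_{k+1}| / |a_k| = (2k+1)·(2k+2)/(k+1)² · 3/6, which tends to 2 as k → ∞.
Thus R = 1/(2) = 1/2.

R = 1/2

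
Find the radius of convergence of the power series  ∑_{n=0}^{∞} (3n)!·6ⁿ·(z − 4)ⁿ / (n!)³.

R = 1/162

By the ratio test, |a_{n+1}/a_n| = (3n+1)·(3n+2)·(3n+3)/(n+1)³ · 6 → 162.
Convergence for |z − 4| · 162 < 1, i.e. |z − 4| < 1/162. So R = 1/162.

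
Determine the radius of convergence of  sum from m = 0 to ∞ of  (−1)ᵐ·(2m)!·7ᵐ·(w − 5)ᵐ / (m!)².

R = 1/28

By the ratio test, |a_{m+1}/a_m| = (2m+1)·(2m+2)/(m+1)² · 7 → 28.
Thus R = 1/(28) = 1/28.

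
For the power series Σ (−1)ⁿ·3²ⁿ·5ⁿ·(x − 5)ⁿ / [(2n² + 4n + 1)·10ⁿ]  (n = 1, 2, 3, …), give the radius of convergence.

R = 2/9

By the ratio test, |a_{n+1}/a_n| = [(2n² + 4n + 1)/(2(n+1)² + 4(n+1) + 1)] · 9·5/10 → 9/2.
Convergence for |x − 5| · 9/2 < 1, i.e. |x − 5| < 2/9. So R = 2/9.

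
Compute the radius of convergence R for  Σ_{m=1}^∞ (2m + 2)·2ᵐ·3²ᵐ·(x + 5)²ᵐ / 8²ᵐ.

R = 4√2/3

Apply the ratio test: |a_{m+1}| / |a_m| = [(2(m+1) + 2)/(2m + 2)] · 2·9/64, which tends to 9/32 as m → ∞.
Since the exponent of (x + 5) increases by 2 each term, convergence requires |x + 5|² < 32/9, hence R = 4√2/3.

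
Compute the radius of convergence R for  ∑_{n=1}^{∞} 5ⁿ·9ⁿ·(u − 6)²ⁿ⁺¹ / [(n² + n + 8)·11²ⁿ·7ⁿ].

R = 11√35/15

By the ratio test, |a_{n+1}/a_n| = [(n² + n + 8)/((n+1)² + (n+1) + 8)] · 5·9/(121·7) → 45/847.
Since the exponent of (u − 6) increases by 2 each term, convergence requires |u − 6|² < 847/45, hence R = 11√35/15.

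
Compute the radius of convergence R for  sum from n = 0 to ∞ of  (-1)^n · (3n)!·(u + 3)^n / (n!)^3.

Apply the ratio test: |a_{n+1}| / |a_n| = (3n+1)·(3n+2)·(3n+3)/(n+1)³, which tends to 27 as n → ∞.
Convergence for |u + 3| · 27 < 1, i.e. |u + 3| < 1/27. So R = 1/27.

R = 1/27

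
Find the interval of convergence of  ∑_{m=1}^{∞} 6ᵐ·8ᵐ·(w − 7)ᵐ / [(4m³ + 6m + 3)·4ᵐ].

By the ratio test, |a_{m+1}/a_m| = [(4m³ + 6m + 3)/(4(m+1)³ + 6(m+1) + 3)] · 6·8/4 → 12.
The series converges when 12 · |w − 7| < 1, giving R = 1/12.
At w = 85/12: absolute convergence follows by limit comparison with Σ 1/m³.
Endpoint w = 83/12: the terms are on the order of 1/m³, so the series converges absolutely by comparison with the p-series (p = 3 > 1).

[83/12, 85/12]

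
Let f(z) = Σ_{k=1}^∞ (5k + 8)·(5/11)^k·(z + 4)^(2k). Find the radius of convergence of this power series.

The ratio of consecutive coefficients is [(5(k+1) + 8)/(5k + 8)] · 5/11 → 5/11.
Successive powers of (z + 4) differ by 2, so the series converges when |z + 4|² · 5/11 < 1, i.e. |z + 4| < √(11/5). So R = √55/5.

R = √55/5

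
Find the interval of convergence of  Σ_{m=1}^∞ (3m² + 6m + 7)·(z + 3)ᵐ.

The ratio of consecutive coefficients is (3(m+1)² + 6(m+1) + 7)/(3m² + 6m + 7) → 1.
Hence R = 1.
When z = -2, the m-th term does not approach 0; divergence by the term test.
When z = -4, the m-th term does not approach 0; divergence by the term test.

(-4, -2)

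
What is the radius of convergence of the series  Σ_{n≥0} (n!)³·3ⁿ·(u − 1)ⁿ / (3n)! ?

By the ratio test, |a_{n+1}/a_n| = (n+1)³/[(3n+1)·(3n+2)·(3n+3)] · 3 → 1/9.
Thus R = 1/(1/9) = 9.

R = 9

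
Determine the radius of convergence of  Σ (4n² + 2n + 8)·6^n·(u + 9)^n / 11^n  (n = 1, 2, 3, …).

Apply the ratio test: |a_{n+1}| / |a_n| = [(4(n+1)² + 2(n+1) + 8)/(4n² + 2n + 8)] · 6/11, which tends to 6/11 as n → ∞.
Convergence for |u + 9| · 6/11 < 1, i.e. |u + 9| < 11/6. So R = 11/6.

R = 11/6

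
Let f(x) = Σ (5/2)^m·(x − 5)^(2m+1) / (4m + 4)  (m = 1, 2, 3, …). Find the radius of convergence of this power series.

R = √10/5

Ratio test: |a_{m+1}/a_m| = [(4m + 4)/(4(m+1) + 4)] · 5/2 → 5/2 as m → ∞.
Successive powers of (x − 5) differ by 2, so the series converges when |x − 5|² · 5/2 < 1, i.e. |x − 5| < √(2/5). So R = √10/5.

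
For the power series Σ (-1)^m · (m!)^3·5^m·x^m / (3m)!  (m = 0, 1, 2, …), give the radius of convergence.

Ratio test: |a_{m+1}/a_m| = (m+1)³/[(3m+1)·(3m+2)·(3m+3)] · 5 → 5/27 as m → ∞.
Convergence for |x| · 5/27 < 1, i.e. |x| < 27/5. So R = 27/5.

R = 27/5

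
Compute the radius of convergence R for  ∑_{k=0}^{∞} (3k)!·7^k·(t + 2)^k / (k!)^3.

By the ratio test, |a_{k+1}/a_k| = (3k+1)·(3k+2)·(3k+3)/(k+1)³ · 7 → 189.
The series converges when 189 · |t + 2| < 1, giving R = 1/189.

R = 1/189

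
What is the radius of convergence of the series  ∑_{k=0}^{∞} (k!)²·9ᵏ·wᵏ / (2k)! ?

By the ratio test, |a_{k+1}/a_k| = (k+1)²/[(2k+1)·(2k+2)] · 9 → 9/4.
Thus R = 1/(9/4) = 4/9.

R = 4/9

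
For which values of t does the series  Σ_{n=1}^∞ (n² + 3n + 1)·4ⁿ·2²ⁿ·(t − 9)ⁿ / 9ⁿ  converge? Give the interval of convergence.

By the ratio test, |a_{n+1}/a_n| = [((n+1)² + 3(n+1) + 1)/(n² + 3n + 1)] · 4·4/9 → 16/9.
Convergence for |t − 9| · 16/9 < 1, i.e. |t − 9| < 9/16. So R = 9/16.
At t = 153/16: the terms do not tend to 0, so the series diverges.
Check t = 135/16: the terms do not tend to 0, so the series diverges.

(135/16, 153/16)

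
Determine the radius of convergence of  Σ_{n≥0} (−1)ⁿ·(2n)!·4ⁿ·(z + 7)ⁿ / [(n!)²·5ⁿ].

R = 5/16

Ratio test: |a_{n+1}/a_n| = (2n+1)·(2n+2)/(n+1)² · 4/5 → 16/5 as n → ∞.
Convergence for |z + 7| · 16/5 < 1, i.e. |z + 7| < 5/16. So R = 5/16.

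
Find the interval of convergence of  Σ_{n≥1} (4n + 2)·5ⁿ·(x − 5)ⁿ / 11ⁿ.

(14/5, 36/5)

Apply the ratio test: |a_{n+1}| / |a_n| = [(4(n+1) + 2)/(4n + 2)] · 5/11, which tends to 5/11 as n → ∞.
Thus R = 1/(5/11) = 11/5.
At x = 36/5: the terms have absolute value of order n, which does not tend to 0, so the series diverges by the divergence test.
Check x = 14/5: the terms have absolute value of order n, which does not tend to 0, so the series diverges by the divergence test.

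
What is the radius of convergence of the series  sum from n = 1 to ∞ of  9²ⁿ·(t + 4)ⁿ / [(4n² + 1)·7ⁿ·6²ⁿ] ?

Ratio test: |a_{n+1}/a_n| = [(4n² + 1)/(4(n+1)² + 1)] · 81/(7·36) → 9/28 as n → ∞.
Hence the series converges for |t + 4| < 1/(9/28) = 28/9, so the radius of convergence is 28/9.

R = 28/9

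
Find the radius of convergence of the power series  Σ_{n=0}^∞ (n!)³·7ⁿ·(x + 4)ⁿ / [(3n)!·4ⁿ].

The ratio of consecutive coefficients is (n+1)³/[(3n+1)·(3n+2)·(3n+3)] · 7/4 → 7/108.
The series converges when 7/108 · |x + 4| < 1, giving R = 108/7.

R = 108/7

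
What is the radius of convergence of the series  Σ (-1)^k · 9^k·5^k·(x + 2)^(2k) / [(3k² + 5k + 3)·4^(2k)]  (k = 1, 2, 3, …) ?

R = 4√5/15

The ratio of consecutive coefficients is [(3k² + 5k + 3)/(3(k+1)² + 5(k+1) + 3)] · 9·5/16 → 45/16.
Successive powers of (x + 2) differ by 2, so the series converges when |x + 2|² · 45/16 < 1, i.e. |x + 2| < √(16/45). So R = 4√5/15.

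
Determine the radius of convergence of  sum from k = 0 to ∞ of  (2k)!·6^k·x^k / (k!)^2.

R = 1/24

Apply the ratio test: |a_{k+1}| / |a_k| = (2k+1)·(2k+2)/(k+1)² · 6, which tends to 24 as k → ∞.
Convergence for |x| · 24 < 1, i.e. |x| < 1/24. So R = 1/24.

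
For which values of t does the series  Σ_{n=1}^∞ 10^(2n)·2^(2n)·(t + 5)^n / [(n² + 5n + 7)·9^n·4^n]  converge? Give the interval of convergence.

By the ratio test, |a_{n+1}/a_n| = [(n² + 5n + 7)/((n+1)² + 5(n+1) + 7)] · 100·4/(9·4) → 100/9.
The series converges when 100/9 · |t + 5| < 1, giving R = 9/100.
Endpoint t = -491/100: the terms are on the order of 1/n², so the series converges absolutely by comparison with the p-series (p = 2 > 1).
When t = -509/100, the series is dominated by a constant times Σ 1/n², which converges (p = 2 > 1).

[-509/100, -491/100]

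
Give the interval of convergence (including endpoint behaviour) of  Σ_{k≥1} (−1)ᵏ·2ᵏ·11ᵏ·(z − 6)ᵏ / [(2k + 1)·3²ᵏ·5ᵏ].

(87/22, 177/22]

Apply the ratio test: |a_{k+1}| / |a_k| = [(2k + 1)/(2(k+1) + 1)] · 2·11/(9·5), which tends to 22/45 as k → ∞.
Thus R = 1/(22/45) = 45/22.
Check z = 177/22: convergence follows from the alternating series test (terms decrease monotonically to 0).
At z = 87/22: the terms are asymptotic to a nonzero constant times 1/k, so the series diverges by limit comparison with Σ 1/k.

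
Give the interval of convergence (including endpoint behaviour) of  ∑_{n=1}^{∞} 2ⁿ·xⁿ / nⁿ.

(−∞, ∞)

Applying the root test, |a_n|^(1/n) = 2/n → 0.
The limit is 0 for every x, so R = ∞.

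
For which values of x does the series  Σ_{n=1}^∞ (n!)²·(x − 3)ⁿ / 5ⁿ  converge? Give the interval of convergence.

Apply the ratio test: |a_{n+1}| / |a_n| = (n+1)² · 1/5, which tends to ∞ as n → ∞.
Since the ratio → ∞, the series diverges for every x ≠ 3, and R = 0.

{3}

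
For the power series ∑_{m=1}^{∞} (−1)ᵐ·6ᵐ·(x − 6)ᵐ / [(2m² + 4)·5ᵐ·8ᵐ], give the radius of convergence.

By the ratio test, |a_{m+1}/a_m| = [(2m² + 4)/(2(m+1)² + 4)] · 6/(5·8) → 3/20.
The series converges when 3/20 · |x − 6| < 1, giving R = 20/3.

R = 20/3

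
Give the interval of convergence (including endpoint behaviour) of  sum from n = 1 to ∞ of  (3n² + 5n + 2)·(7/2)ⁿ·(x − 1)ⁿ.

(5/7, 9/7)

By the ratio test, |a_{n+1}/a_n| = [(3(n+1)² + 5(n+1) + 2)/(3n² + 5n + 2)] · 7/2 → 7/2.
The series converges when 7/2 · |x − 1| < 1, giving R = 2/7.
At x = 9/7: the terms have absolute value of order n², which does not tend to 0, so the series diverges by the divergence test.
When x = 5/7, the terms do not tend to 0, so the series diverges.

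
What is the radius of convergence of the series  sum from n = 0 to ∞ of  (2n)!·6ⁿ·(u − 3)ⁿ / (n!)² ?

R = 1/24

Apply the ratio test: |a_{n+1}| / |a_n| = (2n+1)·(2n+2)/(n+1)² · 6, which tends to 24 as n → ∞.
Hence the series converges for |u − 3| < 1/(24) = 1/24, so the radius of convergence is 1/24.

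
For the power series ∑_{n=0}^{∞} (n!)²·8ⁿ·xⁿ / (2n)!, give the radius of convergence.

R = 1/2

By the ratio test, |a_{n+1}/a_n| = (n+1)²/[(2n+1)·(2n+2)] · 8 → 2.
Convergence for |x| · 2 < 1, i.e. |x| < 1/2. So R = 1/2.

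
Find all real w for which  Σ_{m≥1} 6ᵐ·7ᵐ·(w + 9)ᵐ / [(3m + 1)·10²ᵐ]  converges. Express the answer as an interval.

Ratio test: |a_{m+1}/a_m| = [(3m + 1)/(3(m+1) + 1)] · 6·7/100 → 21/50 as m → ∞.
Thus R = 1/(21/50) = 50/21.
Check w = -139/21: the terms behave like c/m; limit comparison with the harmonic series gives divergence.
Check w = -239/21: an alternating series whose terms decrease to 0 in absolute value, so it converges by the Leibniz criterion.

[-239/21, -139/21)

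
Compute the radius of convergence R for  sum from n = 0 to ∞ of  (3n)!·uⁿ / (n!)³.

R = 1/27

Ratio test: |a_{n+1}/a_n| = (3n+1)·(3n+2)·(3n+3)/(n+1)³ → 27 as n → ∞.
Thus R = 1/(27) = 1/27.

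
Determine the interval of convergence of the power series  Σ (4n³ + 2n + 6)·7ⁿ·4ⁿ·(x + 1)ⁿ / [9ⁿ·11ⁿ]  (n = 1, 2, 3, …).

(-127/28, 71/28)

Ratio test: |a_{n+1}/a_n| = [(4(n+1)³ + 2(n+1) + 6)/(4n³ + 2n + 6)] · 7·4/(9·11) → 28/99 as n → ∞.
Thus R = 1/(28/99) = 99/28.
At x = 71/28: the n-th term does not approach 0; divergence by the term test.
Check x = -127/28: the terms have absolute value of order n³, which does not tend to 0, so the series diverges by the divergence test.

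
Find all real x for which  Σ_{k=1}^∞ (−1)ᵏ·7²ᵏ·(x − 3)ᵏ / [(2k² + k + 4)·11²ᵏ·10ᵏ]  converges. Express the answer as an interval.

By the ratio test, |a_{k+1}/a_k| = [(2k² + k + 4)/(2(k+1)² + (k+1) + 4)] · 49/(121·10) → 49/1210.
Thus R = 1/(49/1210) = 1210/49.
Endpoint x = 1357/49: absolute convergence follows by limit comparison with Σ 1/k².
Check x = -1063/49: the series is dominated by a constant times Σ 1/k², which converges (p = 2 > 1).

[-1063/49, 1357/49]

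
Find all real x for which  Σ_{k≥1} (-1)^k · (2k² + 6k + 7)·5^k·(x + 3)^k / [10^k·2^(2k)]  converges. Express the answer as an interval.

Ratio test: |a_{k+1}/a_k| = [(2(k+1)² + 6(k+1) + 7)/(2k² + 6k + 7)] · 5/(10·4) → 1/8 as k → ∞.
The series converges when 1/8 · |x + 3| < 1, giving R = 8.
Check x = 5: the terms have absolute value of order k², which does not tend to 0, so the series diverges by the divergence test.
Endpoint x = -11: the k-th term does not approach 0; divergence by the term test.

(-11, 5)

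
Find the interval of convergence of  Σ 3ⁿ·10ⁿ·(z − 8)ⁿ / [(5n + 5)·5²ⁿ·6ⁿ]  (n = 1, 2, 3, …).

[3, 13)

Apply the ratio test: |a_{n+1}| / |a_n| = [(5n + 5)/(5(n+1) + 5)] · 3·10/(25·6), which tends to 1/5 as n → ∞.
Convergence for |z − 8| · 1/5 < 1, i.e. |z − 8| < 5. So R = 5.
At z = 13: the terms behave like c/n; limit comparison with the harmonic series gives divergence.
Endpoint z = 3: the terms alternate in sign and decrease monotonically to 0 in absolute value (size ~ c/n), so the alternating series test gives convergence.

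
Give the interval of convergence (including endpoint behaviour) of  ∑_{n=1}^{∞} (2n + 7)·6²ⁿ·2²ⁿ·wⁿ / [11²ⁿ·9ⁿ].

Apply the ratio test: |a_{n+1}| / |a_n| = [(2(n+1) + 7)/(2n + 7)] · 36·4/(121·9), which tends to 16/121 as n → ∞.
Hence the series converges for |w| < 1/(16/121) = 121/16, so the radius of convergence is 121/16.
At w = 121/16: the n-th term does not approach 0; divergence by the term test.
At w = -121/16: the n-th term does not approach 0; divergence by the term test.

(-121/16, 121/16)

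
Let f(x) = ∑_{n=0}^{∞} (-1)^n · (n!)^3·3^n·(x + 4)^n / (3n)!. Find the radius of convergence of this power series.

Apply the ratio test: |a_{n+1}| / |a_n| = (n+1)³/[(3n+1)·(3n+2)·(3n+3)] · 3, which tends to 1/9 as n → ∞.
Thus R = 1/(1/9) = 9.

R = 9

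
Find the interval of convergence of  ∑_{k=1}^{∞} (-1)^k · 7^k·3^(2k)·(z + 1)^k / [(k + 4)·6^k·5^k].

(-31/21, -11/21]

The ratio of consecutive coefficients is [(k + 4)/((k+1) + 4)] · 7·9/(6·5) → 21/10.
Hence the series converges for |z + 1| < 1/(21/10) = 10/21, so the radius of convergence is 10/21.
At z = -11/21: convergence follows from the alternating series test (terms decrease monotonically to 0).
Check z = -31/21: the terms are asymptotic to a nonzero constant times 1/k, so the series diverges by limit comparison with Σ 1/k.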